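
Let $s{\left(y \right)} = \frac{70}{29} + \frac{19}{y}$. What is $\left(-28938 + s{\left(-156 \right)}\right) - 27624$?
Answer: $- \frac{255876119}{4524} \approx -56560.0$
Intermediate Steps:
$s{\left(y \right)} = \frac{70}{29} + \frac{19}{y}$ ($s{\left(y \right)} = 70 \cdot \frac{1}{29} + \frac{19}{y} = \frac{70}{29} + \frac{19}{y}$)
$\left(-28938 + s{\left(-156 \right)}\right) - 27624 = \left(-28938 + \left(\frac{70}{29} + \frac{19}{-156}\right)\right) - 27624 = \left(-28938 + \left(\frac{70}{29} + 19 \left(- \frac{1}{156}\right)\right)\right) - 27624 = \left(-28938 + \left(\frac{70}{29} - \frac{19}{156}\right)\right) - 27624 = \left(-28938 + \frac{10369}{4524}\right) - 27624 = - \frac{130905143}{4524} - 27624 = - \frac{255876119}{4524}$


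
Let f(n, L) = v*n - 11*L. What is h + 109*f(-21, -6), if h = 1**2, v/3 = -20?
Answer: 144535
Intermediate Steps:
v = -60 (v = 3*(-20) = -60)
f(n, L) = -60*n - 11*L
h = 1
h + 109*f(-21, -6) = 1 + 109*(-60*(-21) - 11*(-6)) = 1 + 109*(1260 + 66) = 1 + 109*1326 = 1 + 144534 = 144535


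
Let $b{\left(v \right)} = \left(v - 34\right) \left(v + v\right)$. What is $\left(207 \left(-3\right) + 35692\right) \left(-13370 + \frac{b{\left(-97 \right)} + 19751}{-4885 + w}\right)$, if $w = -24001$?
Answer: $- \frac{13546208294935}{28886} \approx -4.6895 \cdot 10^{8}$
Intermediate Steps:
$b{\left(v \right)} = 2 v \left(-34 + v\right)$ ($b{\left(v \right)} = \left(-34 + v\right) 2 v = 2 v \left(-34 + v\right)$)
$\left(207 \left(-3\right) + 35692\right) \left(-13370 + \frac{b{\left(-97 \right)} + 19751}{-4885 + w}\right) = \left(207 \left(-3\right) + 35692\right) \left(-13370 + \frac{2 \left(-97\right) \left(-34 - 97\right) + 19751}{-4885 - 24001}\right) = \left(-621 + 35692\right) \left(-13370 + \frac{2 \left(-97\right) \left(-131\right) + 19751}{-28886}\right) = 35071 \left(-13370 + \left(25414 + 19751\right) \left(- \frac{1}{28886}\right)\right) = 35071 \left(-13370 + 45165 \left(- \frac{1}{28886}\right)\right) = 35071 \left(-13370 - \frac{45165}{28886}\right) = 35071 \left(- \frac{386250985}{28886}\right) = - \frac{13546208294935}{28886}$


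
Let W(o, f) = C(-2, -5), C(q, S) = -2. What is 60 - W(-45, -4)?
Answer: 62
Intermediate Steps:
W(o, f) = -2
60 - W(-45, -4) = 60 - 1*(-2) = 60 + 2 = 62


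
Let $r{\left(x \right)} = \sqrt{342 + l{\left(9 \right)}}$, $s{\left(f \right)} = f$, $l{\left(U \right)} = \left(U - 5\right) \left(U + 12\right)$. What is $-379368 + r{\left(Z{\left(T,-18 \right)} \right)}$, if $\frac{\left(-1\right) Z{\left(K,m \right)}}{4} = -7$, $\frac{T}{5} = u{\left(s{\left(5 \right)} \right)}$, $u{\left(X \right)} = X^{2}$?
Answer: $-379368 + \sqrt{426} \approx -3.7935 \cdot 10^{5}$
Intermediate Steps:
$l{\left(U \right)} = \left(-5 + U\right) \left(12 + U\right)$
$T = 125$ ($T = 5 \cdot 5^{2} = 5 \cdot 25 = 125$)
$Z{\left(K,m \right)} = 28$ ($Z{\left(K,m \right)} = \left(-4\right) \left(-7\right) = 28$)
$r{\left(x \right)} = \sqrt{426}$ ($r{\left(x \right)} = \sqrt{342 + \left(-60 + 9^{2} + 7 \cdot 9\right)} = \sqrt{342 + \left(-60 + 81 + 63\right)} = \sqrt{342 + 84} = \sqrt{426}$)
$-379368 + r{\left(Z{\left(T,-18 \right)} \right)} = -379368 + \sqrt{426}$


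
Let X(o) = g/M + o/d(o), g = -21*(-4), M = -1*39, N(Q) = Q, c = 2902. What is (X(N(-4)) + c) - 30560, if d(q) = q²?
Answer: -1438341/52 ≈ -27660.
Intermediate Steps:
M = -39
g = 84
X(o) = -28/13 + 1/o (X(o) = 84/(-39) + o/(o²) = 84*(-1/39) + o/o² = -28/13 + 1/o)
(X(N(-4)) + c) - 30560 = ((-28/13 + 1/(-4)) + 2902) - 30560 = ((-28/13 - ¼) + 2902) - 30560 = (-125/52 + 2902) - 30560 = 150779/52 - 30560 = -1438341/52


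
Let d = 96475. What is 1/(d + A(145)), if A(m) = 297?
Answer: 1/96772 ≈ 1.0334e-5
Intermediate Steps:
1/(d + A(145)) = 1/(96475 + 297) = 1/96772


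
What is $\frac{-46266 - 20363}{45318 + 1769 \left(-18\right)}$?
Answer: $- \frac{66629}{13476} \approx -4.9443$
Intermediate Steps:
$\frac{-46266 - 20363}{45318 + 1769 \left(-18\right)} = - \frac{66629}{45318 - 31842} = - \frac{66629}{13476}$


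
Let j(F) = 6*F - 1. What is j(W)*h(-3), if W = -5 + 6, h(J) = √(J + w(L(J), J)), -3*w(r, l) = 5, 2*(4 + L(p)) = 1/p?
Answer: 5*I*√42/3 ≈ 10.801*I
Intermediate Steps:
L(p) = -4 + 1/(2*p) (L(p) = -4 + (1/p)/2 = -4 + 1/(2*p))
w(r, l) = -5/3 (w(r, l) = -⅓*5 = -5/3)
h(J) = √(-5/3 + J) (h(J) = √(J - 5/3) = √(-5/3 + J))
W = 1
j(F) = -1 + 6*F
j(W)*h(-3) = (-1 + 6*1)*(√(-15 + 9*(-3))/3) = (-1 + 6)*(√(-15 - 27)/3) = 5*(√(-42)/3) = 5*((I*√42)/3) = 5*(I*√42/3) = 5*I*√42/3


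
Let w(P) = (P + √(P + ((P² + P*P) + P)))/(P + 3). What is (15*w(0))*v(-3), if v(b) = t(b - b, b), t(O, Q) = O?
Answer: 0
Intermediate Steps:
v(b) = 0 (v(b) = b - b = 0)
w(P) = (P + √(2*P + 2*P²))/(3 + P) (w(P) = (P + √(P + ((P² + P²) + P)))/(3 + P) = (P + √(P + (2*P² + P)))/(3 + P) = (P + √(P + (P + 2*P²)))/(3 + P) = (P + √(2*P + 2*P²))/(3 + P))
(15*w(0))*v(-3) = (15*((0 + √2*√(0*(1 + 0)))/(3 + 0)))*0 = (15*((0 + √2*√(0*1))/3))*0 = (15*((0 + √2*√0)/3))*0 = (15*((0 + √2*0)/3))*0 = (15*((0 + 0)/3))*0 = (15*((⅓)*0))*0 = (15*0)*0 = 0*0 = 0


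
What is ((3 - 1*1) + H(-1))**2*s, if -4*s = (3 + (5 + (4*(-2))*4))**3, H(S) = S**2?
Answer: 31104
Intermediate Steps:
s = 3456 (s = -(3 + (5 + (4*(-2))*4))**3/4 = -(3 + (5 - 8*4))**3/4 = -(3 + (5 - 32))**3/4 = -(3 - 27)**3/4 = -1/4*(-24)**3 = -1/4*(-13824) = 3456)
((3 - 1*1) + H(-1))**2*s = ((3 - 1*1) + (-1)**2)**2*3456 = ((3 - 1) + 1)**2*3456 = (2 + 1)**2*3456 = 3**2*3456 = 9*3456 = 31104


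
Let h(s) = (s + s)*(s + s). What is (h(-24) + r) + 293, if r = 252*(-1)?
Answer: 2345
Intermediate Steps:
h(s) = 4*s² (h(s) = (2*s)*(2*s) = 4*s²)
r = -252
(h(-24) + r) + 293 = (4*(-24)² - 252) + 293 = (4*576 - 252) + 293 = (2304 - 252) + 293 = 2052 + 293 = 2345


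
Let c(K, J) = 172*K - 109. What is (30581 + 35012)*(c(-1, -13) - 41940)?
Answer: -2769402053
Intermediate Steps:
c(K, J) = -109 + 172*K
(30581 + 35012)*(c(-1, -13) - 41940) = (30581 + 35012)*((-109 + 172*(-1)) - 41940) = 65593*((-109 - 172) - 41940) = 65593*(-281 - 41940) = 65593*(-42221) = -2769402053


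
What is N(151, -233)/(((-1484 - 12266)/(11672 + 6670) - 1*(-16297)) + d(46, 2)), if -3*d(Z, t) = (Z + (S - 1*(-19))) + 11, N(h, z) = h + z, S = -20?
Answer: -376011/74640860 ≈ -0.0050376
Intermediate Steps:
d(Z, t) = -10/3 - Z/3 (d(Z, t) = -((Z + (-20 - 1*(-19))) + 11)/3 = -((Z + (-20 + 19)) + 11)/3 = -((Z - 1) + 11)/3 = -((-1 + Z) + 11)/3 = -(10 + Z)/3 = -10/3 - Z/3)
N(151, -233)/(((-1484 - 12266)/(11672 + 6670) - 1*(-16297)) + d(46, 2)) = (151 - 233)/(((-1484 - 12266)/(11672 + 6670) - 1*(-16297)) + (-10/3 - 1/3*46)) = -82/((-13750/18342 + 16297) + (-10/3 - 46/3)) = -82/((-13750*1/18342 + 16297) - 56/3) = -82/((-6875/9171 + 16297) - 56/3) = -82/(149452912/9171 - 56/3) = -82/149281720/9171 = -82*9171/149281720 = -376011/74640860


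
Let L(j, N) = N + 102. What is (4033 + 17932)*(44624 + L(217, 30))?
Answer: 983065540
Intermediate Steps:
L(j, N) = 102 + N
(4033 + 17932)*(44624 + L(217, 30)) = (4033 + 17932)*(44624 + (102 + 30)) = 21965*(44624 + 132) = 21965*44756 = 983065540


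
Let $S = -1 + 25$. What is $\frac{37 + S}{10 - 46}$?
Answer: $- \frac{61}{36} \approx -1.6944$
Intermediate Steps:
$S = 24$
$\frac{37 + S}{10 - 46} = \frac{37 + 24}{10 - 46} = \frac{61}{-36} = 61 \left(- \frac{1}{36}\right) = - \frac{61}{36}$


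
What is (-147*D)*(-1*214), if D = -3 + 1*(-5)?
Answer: -251664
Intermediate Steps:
D = -8 (D = -3 - 5 = -8)
(-147*D)*(-1*214) = (-147*(-8))*(-1*214) = 1176*(-214) = -251664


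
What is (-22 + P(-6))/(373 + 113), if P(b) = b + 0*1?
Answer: -14/243 ≈ -0.057613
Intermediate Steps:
P(b) = b (P(b) = b + 0 = b)
(-22 + P(-6))/(373 + 113) = (-22 - 6)/(373 + 113) = -28/486 = -28*1/486 = -14/243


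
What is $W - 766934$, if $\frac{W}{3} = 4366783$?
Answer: $12333415$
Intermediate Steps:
$W = 13100349$ ($W = 3 \cdot 4366783 = 13100349$)
$W - 766934 = 13100349 - 766934 = 12333415$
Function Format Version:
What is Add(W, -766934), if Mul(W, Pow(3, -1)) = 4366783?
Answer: 12333415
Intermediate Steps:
W = 13100349 (W = Mul(3, 4366783) = 13100349)
Add(W, -766934) = Add(13100349, -766934) = 12333415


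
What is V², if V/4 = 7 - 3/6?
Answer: 676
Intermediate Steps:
V = 26 (V = 4*(7 - 3/6) = 4*(7 + (⅙)*(-3)) = 4*(7 - ½) = 4*(13/2) = 26)
V² = 26² = 676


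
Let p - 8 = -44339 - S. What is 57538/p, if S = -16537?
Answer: -2213/1069 ≈ -2.0702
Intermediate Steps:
p = -27794 (p = 8 + (-44339 - 1*(-16537)) = 8 + (-44339 + 16537) = 8 - 27802 = -27794)
57538/p = 57538/(-27794) = 57538*(-1/27794) = -2213/1069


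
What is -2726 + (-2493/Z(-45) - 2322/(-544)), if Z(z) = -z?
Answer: -3776899/1360 ≈ -2777.1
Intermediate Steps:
-2726 + (-2493/Z(-45) - 2322/(-544)) = -2726 + (-2493/((-1*(-45))) - 2322/(-544)) = -2726 + (-2493/45 - 2322*(-1/544)) = -2726 + (-2493*1/45 + 1161/272) = -2726 + (-277/5 + 1161/272) = -2726 - 69539/1360 = -3776899/1360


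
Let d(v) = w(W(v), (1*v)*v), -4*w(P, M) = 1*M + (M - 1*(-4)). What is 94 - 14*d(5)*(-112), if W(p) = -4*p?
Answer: -21074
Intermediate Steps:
w(P, M) = -1 - M/2 (w(P, M) = -(1*M + (M - 1*(-4)))/4 = -(M + (M + 4))/4 = -(M + (4 + M))/4 = -(4 + 2*M)/4 = -1 - M/2)
d(v) = -1 - v²/2 (d(v) = -1 - 1*v*v/2 = -1 - v*v/2 = -1 - v²/2)
94 - 14*d(5)*(-112) = 94 - 14*(-1 - ½*5²)*(-112) = 94 - 14*(-1 - ½*25)*(-112) = 94 - 14*(-1 - 25/2)*(-112) = 94 - 14*(-27/2)*(-112) = 94 + 189*(-112) = 94 - 21168 = -21074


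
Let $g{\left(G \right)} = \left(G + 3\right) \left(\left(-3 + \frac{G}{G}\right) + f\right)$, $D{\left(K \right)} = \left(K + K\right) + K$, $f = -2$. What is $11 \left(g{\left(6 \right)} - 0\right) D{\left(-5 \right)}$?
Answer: $5940$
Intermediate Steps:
$D{\left(K \right)} = 3 K$ ($D{\left(K \right)} = 2 K + K = 3 K$)
$g{\left(G \right)} = -12 - 4 G$ ($g{\left(G \right)} = \left(G + 3\right) \left(\left(-3 + \frac{G}{G}\right) - 2\right) = \left(3 + G\right) \left(\left(-3 + 1\right) - 2\right) = \left(3 + G\right) \left(-2 - 2\right) = \left(3 + G\right) \left(-4\right) = -12 - 4 G$)
$11 \left(g{\left(6 \right)} - 0\right) D{\left(-5 \right)} = 11 \left(\left(-12 - 24\right) - 0\right) 3 \left(-5\right) = 11 \left(\left(-12 - 24\right) + 0\right) \left(-15\right) = 11 \left(-36 + 0\right) \left(-15\right) = 11 \left(-36\right) \left(-15\right) = \left(-396\right) \left(-15\right) = 5940$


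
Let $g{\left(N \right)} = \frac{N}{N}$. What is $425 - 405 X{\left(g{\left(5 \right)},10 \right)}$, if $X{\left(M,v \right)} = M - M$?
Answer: $425$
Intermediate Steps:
$g{\left(N \right)} = 1$
$X{\left(M,v \right)} = 0$
$425 - 405 X{\left(g{\left(5 \right)},10 \right)} = 425 - 0 = 425 + 0 = 425$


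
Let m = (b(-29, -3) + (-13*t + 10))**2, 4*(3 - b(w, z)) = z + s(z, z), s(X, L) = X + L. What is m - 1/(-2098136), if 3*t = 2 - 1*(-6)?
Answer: 14238213181/37766448 ≈ 377.01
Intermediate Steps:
s(X, L) = L + X
t = 8/3 (t = (2 - 1*(-6))/3 = (2 + 6)/3 = (1/3)*8 = 8/3 ≈ 2.6667)
b(w, z) = 3 - 3*z/4 (b(w, z) = 3 - (z + (z + z))/4 = 3 - (z + 2*z)/4 = 3 - 3*z/4)
m = 54289/144 (m = ((3 - 3/4*(-3)) + (-13*8/3 + 10))**2 = ((3 + 9/4) + (-104/3 + 10))**2 = (21/4 - 74/3)**2 = (-233/12)**2 = 54289/144 ≈ 377.01)
m - 1/(-2098136) = 54289/144 - 1/(-2098136) = 54289/144 - 1*(-1/2098136) = 54289/144 + 1/2098136 = 14238213181/37766448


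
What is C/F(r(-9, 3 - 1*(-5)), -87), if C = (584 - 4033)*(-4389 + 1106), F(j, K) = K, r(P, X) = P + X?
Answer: -11323067/87 ≈ -1.3015e+5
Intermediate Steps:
C = 11323067 (C = -3449*(-3283) = 11323067)
C/F(r(-9, 3 - 1*(-5)), -87) = 11323067/(-87) = 11323067*(-1/87) = -11323067/87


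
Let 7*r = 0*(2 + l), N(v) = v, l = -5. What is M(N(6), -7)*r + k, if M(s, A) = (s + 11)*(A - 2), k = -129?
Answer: -129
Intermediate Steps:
M(s, A) = (-2 + A)*(11 + s) (M(s, A) = (11 + s)*(-2 + A) = (-2 + A)*(11 + s))
r = 0 (r = (0*(2 - 5))/7 = (0*(-3))/7 = (1/7)*0 = 0)
M(N(6), -7)*r + k = (-22 - 2*6 + 11*(-7) - 7*6)*0 - 129 = (-22 - 12 - 77 - 42)*0 - 129 = -153*0 - 129 = 0 - 129 = -129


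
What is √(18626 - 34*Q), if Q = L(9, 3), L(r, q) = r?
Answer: 4*√1145 ≈ 135.35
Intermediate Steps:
Q = 9
√(18626 - 34*Q) = √(18626 - 34*9) = √(18626 - 306) = √18320 = 4*√1145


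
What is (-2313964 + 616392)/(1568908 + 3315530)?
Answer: -848786/2442219 ≈ -0.34755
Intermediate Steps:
(-2313964 + 616392)/(1568908 + 3315530) = -1697572/4884438 = -1697572*1/4884438 = -848786/2442219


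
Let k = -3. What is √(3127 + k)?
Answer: 2*√781 ≈ 55.893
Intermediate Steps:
√(3127 + k) = √(3127 - 3) = √3124 = 2*√781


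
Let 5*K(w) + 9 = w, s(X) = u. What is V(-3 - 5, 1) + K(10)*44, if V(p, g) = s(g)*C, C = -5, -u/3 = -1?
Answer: -31/5 ≈ -6.2000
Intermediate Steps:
u = 3 (u = -3*(-1) = 3)
s(X) = 3
K(w) = -9/5 + w/5
V(p, g) = -15 (V(p, g) = 3*(-5) = -15)
V(-3 - 5, 1) + K(10)*44 = -15 + (-9/5 + (⅕)*10)*44 = -15 + (-9/5 + 2)*44 = -15 + (⅕)*44 = -15 + 44/5 = -31/5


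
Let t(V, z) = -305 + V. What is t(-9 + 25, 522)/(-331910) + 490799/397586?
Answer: 40753999611/32990692315 ≈ 1.2353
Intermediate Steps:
t(-9 + 25, 522)/(-331910) + 490799/397586 = (-305 + (-9 + 25))/(-331910) + 490799/397586 = (-305 + 16)*(-1/331910) + 490799*(1/397586) = -289*(-1/331910) + 490799/397586 = 289/331910 + 490799/397586 = 40753999611/32990692315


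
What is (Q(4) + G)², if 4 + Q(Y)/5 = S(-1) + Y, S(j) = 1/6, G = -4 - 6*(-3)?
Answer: 7921/36 ≈ 220.03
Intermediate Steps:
G = 14 (G = -4 + 18 = 14)
S(j) = ⅙
Q(Y) = -115/6 + 5*Y (Q(Y) = -20 + 5*(⅙ + Y) = -20 + (⅚ + 5*Y) = -115/6 + 5*Y)
(Q(4) + G)² = ((-115/6 + 5*4) + 14)² = ((-115/6 + 20) + 14)² = (⅚ + 14)² = (89/6)² = 7921/36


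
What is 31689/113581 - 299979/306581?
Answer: -24356669490/34821776561 ≈ -0.69947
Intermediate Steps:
31689/113581 - 299979/306581 = -24356669490/34821776561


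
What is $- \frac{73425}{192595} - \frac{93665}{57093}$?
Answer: $- \frac{4446292840}{2199165267} \approx -2.0218$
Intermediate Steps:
$- \frac{73425}{192595} - \frac{93665}{57093} = \left(-73425\right) \frac{1}{192595} - \frac{93665}{57093} = - \frac{14685}{38519} - \frac{93665}{57093} = - \frac{4446292840}{2199165267}$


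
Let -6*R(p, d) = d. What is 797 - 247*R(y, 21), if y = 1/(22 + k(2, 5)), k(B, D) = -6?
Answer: 3323/2 ≈ 1661.5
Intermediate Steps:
y = 1/16 (y = 1/(22 - 6) = 1/16 ≈ 0.062500)
R(p, d) = -d/6
797 - 247*R(y, 21) = 797 - (-247)*21/6 = 797 - 247*(-7/2) = 797 + 1729/2 = 3323/2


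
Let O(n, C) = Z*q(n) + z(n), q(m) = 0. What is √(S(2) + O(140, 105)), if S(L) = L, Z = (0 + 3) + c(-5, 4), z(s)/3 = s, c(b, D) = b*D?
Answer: √422 ≈ 20.543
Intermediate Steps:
c(b, D) = D*b
z(s) = 3*s
Z = -17 (Z = (0 + 3) + 4*(-5) = 3 - 20 = -17)
O(n, C) = 3*n (O(n, C) = -17*0 + 3*n = 0 + 3*n = 3*n)
√(S(2) + O(140, 105)) = √(2 + 3*140) = √(2 + 420) = √422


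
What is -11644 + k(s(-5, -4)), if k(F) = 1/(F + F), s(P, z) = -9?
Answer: -209593/18 ≈ -11644.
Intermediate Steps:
k(F) = 1/(2*F)
-11644 + k(s(-5, -4)) = -11644 + (½)/(-9) = -11644 + (½)*(-⅑) = -11644 - 1/18 = -209593/18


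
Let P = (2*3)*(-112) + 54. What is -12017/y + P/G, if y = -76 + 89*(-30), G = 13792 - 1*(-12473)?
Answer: 1015953/233410 ≈ 4.3527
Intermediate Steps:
G = 26265 (G = 13792 + 12473 = 26265)
P = -618 (P = 6*(-112) + 54 = -672 + 54 = -618)
y = -2746 (y = -76 - 2670 = -2746)
-12017/y + P/G = -12017/(-2746) - 618/26265 = -12017*(-1/2746) - 618*1/26265 = 12017/2746 - 2/85 = 1015953/233410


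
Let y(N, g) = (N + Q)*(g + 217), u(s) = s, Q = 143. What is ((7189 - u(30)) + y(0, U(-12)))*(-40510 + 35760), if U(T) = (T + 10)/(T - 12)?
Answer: -1088754625/6 ≈ -1.8146e+8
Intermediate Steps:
U(T) = (10 + T)/(-12 + T)
y(N, g) = (143 + N)*(217 + g) (y(N, g) = (N + 143)*(g + 217) = (143 + N)*(217 + g))
((7189 - u(30)) + y(0, U(-12)))*(-40510 + 35760) = ((7189 - 1*30) + (31031 + 143*((10 - 12)/(-12 - 12)) + 217*0 + 0*((10 - 12)/(-12 - 12))))*(-40510 + 35760) = ((7189 - 30) + (31031 + 143*(-2/(-24)) + 0 + 0*(-2/(-24))))*(-4750) = (7159 + (31031 + 143*(-1/24*(-2)) + 0 + 0*(-1/24*(-2))))*(-4750) = (7159 + (31031 + 143*(1/12) + 0 + 0*(1/12)))*(-4750) = (7159 + (31031 + 143/12 + 0 + 0))*(-4750) = (7159 + 372515/12)*(-4750) = (458423/12)*(-4750) = -1088754625/6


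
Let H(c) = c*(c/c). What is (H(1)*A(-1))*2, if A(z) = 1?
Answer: 2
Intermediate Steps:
H(c) = c (H(c) = c*1 = c)
(H(1)*A(-1))*2 = (1*1)*2 = 1*2 = 2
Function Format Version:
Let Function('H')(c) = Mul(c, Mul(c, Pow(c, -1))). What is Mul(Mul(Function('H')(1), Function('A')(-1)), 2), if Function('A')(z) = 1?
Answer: 2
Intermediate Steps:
Function('H')(c) = c (Function('H')(c) = Mul(c, 1) = c)
Mul(Mul(Function('H')(1), Function('A')(-1)), 2) = Mul(Mul(1, 1), 2) = Mul(1, 2) = 2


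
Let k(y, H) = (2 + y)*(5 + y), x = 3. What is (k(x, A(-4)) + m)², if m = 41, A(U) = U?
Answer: 6561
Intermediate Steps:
(k(x, A(-4)) + m)² = ((10 + 3² + 7*3) + 41)² = ((10 + 9 + 21) + 41)² = (40 + 41)² = 81² = 6561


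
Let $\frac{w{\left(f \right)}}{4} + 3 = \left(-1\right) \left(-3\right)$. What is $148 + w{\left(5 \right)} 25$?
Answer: $148$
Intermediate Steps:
$w{\left(f \right)} = 0$ ($w{\left(f \right)} = -12 + 4 \left(\left(-1\right) \left(-3\right)\right) = -12 + 4 \cdot 3 = -12 + 12 = 0$)
$148 + w{\left(5 \right)} 25 = 148 + 0 \cdot 25 = 148 + 0 = 148$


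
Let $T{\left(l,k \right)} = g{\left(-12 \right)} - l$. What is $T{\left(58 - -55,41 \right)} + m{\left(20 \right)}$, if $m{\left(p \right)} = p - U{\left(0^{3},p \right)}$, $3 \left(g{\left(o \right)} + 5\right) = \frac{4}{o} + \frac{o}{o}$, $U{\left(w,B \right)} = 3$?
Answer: $- \frac{907}{9} \approx -100.78$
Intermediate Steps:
$g{\left(o \right)} = - \frac{14}{3} + \frac{4}{3 o}$ ($g{\left(o \right)} = -5 + \frac{\frac{4}{o} + \frac{o}{o}}{3} = -5 + \frac{\frac{4}{o} + 1}{3} = -5 + \frac{1 + \frac{4}{o}}{3} = -5 + \left(\frac{1}{3} + \frac{4}{3 o}\right) = - \frac{14}{3} + \frac{4}{3 o}$)
$m{\left(p \right)} = -3 + p$ ($m{\left(p \right)} = p - 3 = -3 + p$)
$T{\left(l,k \right)} = - \frac{43}{9} - l$ ($T{\left(l,k \right)} = \frac{2 \left(2 - -84\right)}{3 \left(-12\right)} - l = \frac{2}{3} \left(- \frac{1}{12}\right) \left(2 + 84\right) - l = \frac{2}{3} \left(- \frac{1}{12}\right) 86 - l = - \frac{43}{9} - l$)
$T{\left(58 - -55,41 \right)} + m{\left(20 \right)} = \left(- \frac{43}{9} - \left(58 - -55\right)\right) + \left(-3 + 20\right) = \left(- \frac{43}{9} - \left(58 + 55\right)\right) + 17 = \left(- \frac{43}{9} - 113\right) + 17 = - \frac{1060}{9} + 17 = - \frac{907}{9}$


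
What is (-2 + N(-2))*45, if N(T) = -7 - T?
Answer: -315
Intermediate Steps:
(-2 + N(-2))*45 = (-2 + (-7 - 1*(-2)))*45 = (-2 + (-7 + 2))*45 = (-2 - 5)*45 = -7*45 = -315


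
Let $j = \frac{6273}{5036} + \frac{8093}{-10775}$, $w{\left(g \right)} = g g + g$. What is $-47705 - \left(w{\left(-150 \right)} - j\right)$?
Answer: $- \frac{3801360624273}{54262900} \approx -70055.0$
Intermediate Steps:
$w{\left(g \right)} = g + g^{2}$ ($w{\left(g \right)} = g^{2} + g = g + g^{2}$)
$j = \frac{26835227}{54262900}$ ($j = 6273 \cdot \frac{1}{5036} + 8093 \left(- \frac{1}{10775}\right) = \frac{6273}{5036} - \frac{8093}{10775} = \frac{26835227}{54262900} \approx 0.49454$)
$-47705 - \left(w{\left(-150 \right)} - j\right) = -47705 - \left(- 150 \left(1 - 150\right) - \frac{26835227}{54262900}\right) = -47705 - \left(\left(-150\right) \left(-149\right) - \frac{26835227}{54262900}\right) = -47705 - \left(22350 - \frac{26835227}{54262900}\right) = -47705 - \frac{1212748979773}{54262900} = - \frac{3801360624273}{54262900}$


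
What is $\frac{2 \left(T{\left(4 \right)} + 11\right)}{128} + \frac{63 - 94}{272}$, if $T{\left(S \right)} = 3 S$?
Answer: $\frac{267}{1088} \approx 0.2454$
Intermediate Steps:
$\frac{2 \left(T{\left(4 \right)} + 11\right)}{128} + \frac{63 - 94}{272} = \frac{2 \left(3 \cdot 4 + 11\right)}{128} + \frac{63 - 94}{272} = 2 \left(12 + 11\right) \frac{1}{128} - \frac{31}{272} = 2 \cdot 23 \cdot \frac{1}{128} - \frac{31}{272} = 46 \cdot \frac{1}{128} - \frac{31}{272} = \frac{23}{64} - \frac{31}{272} = \frac{267}{1088}$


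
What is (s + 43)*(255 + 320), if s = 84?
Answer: 73025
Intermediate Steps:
(s + 43)*(255 + 320) = (84 + 43)*(255 + 320) = 127*575 = 73025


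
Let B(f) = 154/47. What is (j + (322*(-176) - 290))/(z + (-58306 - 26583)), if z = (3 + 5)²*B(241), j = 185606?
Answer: -6046268/3979927 ≈ -1.5192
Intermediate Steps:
B(f) = 154/47 (B(f) = 154*(1/47) = 154/47)
z = 9856/47 (z = (3 + 5)²*(154/47) = 8²*(154/47) = 64*(154/47) = 9856/47 ≈ 209.70)
(j + (322*(-176) - 290))/(z + (-58306 - 26583)) = (185606 + (322*(-176) - 290))/(9856/47 + (-58306 - 26583)) = (185606 + (-56672 - 290))/(9856/47 - 84889) = (185606 - 56962)/(-3979927/47) = 128644*(-47/3979927) = -6046268/3979927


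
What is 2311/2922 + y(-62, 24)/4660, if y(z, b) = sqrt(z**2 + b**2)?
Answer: 2311/2922 + sqrt(1105)/2330 ≈ 0.80516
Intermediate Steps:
y(z, b) = sqrt(b**2 + z**2)
2311/2922 + y(-62, 24)/4660 = 2311/2922 + sqrt(24**2 + (-62)**2)/4660 = 2311*(1/2922) + sqrt(576 + 3844)*(1/4660) = 2311/2922 + sqrt(4420)*(1/4660) = 2311/2922 + (2*sqrt(1105))*(1/4660) = 2311/2922 + sqrt(1105)/2330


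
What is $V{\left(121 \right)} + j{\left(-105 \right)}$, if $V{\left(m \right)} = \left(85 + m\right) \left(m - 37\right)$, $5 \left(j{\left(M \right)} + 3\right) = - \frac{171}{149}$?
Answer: $\frac{12889074}{745} \approx 17301.0$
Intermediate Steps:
$j{\left(M \right)} = - \frac{2406}{745}$ ($j{\left(M \right)} = -3 + \frac{\left(-171\right) \frac{1}{149}}{5} = -3 + \frac{1}{5} \left(- \frac{171}{149}\right) = -3 - \frac{171}{745} = - \frac{2406}{745}$)
$V{\left(m \right)} = \left(-37 + m\right) \left(85 + m\right)$ ($V{\left(m \right)} = \left(85 + m\right) \left(-37 + m\right) = \left(-37 + m\right) \left(85 + m\right)$)
$V{\left(121 \right)} + j{\left(-105 \right)} = \left(-3145 + 121^{2} + 48 \cdot 121\right) - \frac{2406}{745} = \left(-3145 + 14641 + 5808\right) - \frac{2406}{745} = 17304 - \frac{2406}{745} = \frac{12889074}{745}$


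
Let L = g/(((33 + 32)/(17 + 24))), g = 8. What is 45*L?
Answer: 2952/13 ≈ 227.08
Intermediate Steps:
L = 328/65 (L = 8/(((33 + 32)/(17 + 24))) = 8/((65/41)) = 8/((65*(1/41))) = 8/(65/41) = 8*(41/65) = 328/65 ≈ 5.0462)
45*L = 45*(328/65) = 2952/13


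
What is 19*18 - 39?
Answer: 303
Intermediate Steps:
19*18 - 39 = 342 - 39 = 303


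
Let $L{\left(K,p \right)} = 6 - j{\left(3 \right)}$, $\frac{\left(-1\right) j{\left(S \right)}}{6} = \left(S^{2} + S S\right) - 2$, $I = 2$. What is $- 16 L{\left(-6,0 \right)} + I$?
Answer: $-1630$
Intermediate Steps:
$j{\left(S \right)} = 12 - 12 S^{2}$ ($j{\left(S \right)} = - 6 \left(\left(S^{2} + S S\right) - 2\right) = - 6 \left(\left(S^{2} + S^{2}\right) - 2\right) = - 6 \left(2 S^{2} - 2\right) = - 6 \left(-2 + 2 S^{2}\right) = 12 - 12 S^{2}$)
$L{\left(K,p \right)} = 102$ ($L{\left(K,p \right)} = 6 - \left(12 - 12 \cdot 3^{2}\right) = 6 - \left(12 - 108\right) = 6 - -96 = 6 + 96 = 102$)
$- 16 L{\left(-6,0 \right)} + I = \left(-16\right) 102 + 2 = -1632 + 2 = -1630$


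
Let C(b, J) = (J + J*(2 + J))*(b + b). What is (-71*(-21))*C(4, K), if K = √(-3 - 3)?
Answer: -71568 + 35784*I*√6 ≈ -71568.0 + 87653.0*I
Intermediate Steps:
K = I*√6 (K = √(-6) = I*√6 ≈ 2.4495*I)
C(b, J) = 2*b*(J + J*(2 + J)) (C(b, J) = (J + J*(2 + J))*(2*b) = 2*b*(J + J*(2 + J)))
(-71*(-21))*C(4, K) = (-71*(-21))*(2*(I*√6)*4*(3 + I*√6)) = 1491*(8*I*√6*(3 + I*√6)) = 11928*I*√6*(3 + I*√6)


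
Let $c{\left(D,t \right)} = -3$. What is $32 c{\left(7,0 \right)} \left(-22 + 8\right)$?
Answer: $1344$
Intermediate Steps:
$32 c{\left(7,0 \right)} \left(-22 + 8\right) = 32 \left(-3\right) \left(-22 + 8\right) = \left(-96\right) \left(-14\right) = 1344$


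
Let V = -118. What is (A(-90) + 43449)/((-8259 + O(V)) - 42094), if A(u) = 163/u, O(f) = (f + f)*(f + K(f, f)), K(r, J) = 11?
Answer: -3910247/2259090 ≈ -1.7309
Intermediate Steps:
O(f) = 2*f*(11 + f) (O(f) = (f + f)*(f + 11) = (2*f)*(11 + f) = 2*f*(11 + f))
(A(-90) + 43449)/((-8259 + O(V)) - 42094) = (163/(-90) + 43449)/((-8259 + 2*(-118)*(11 - 118)) - 42094) = (163*(-1/90) + 43449)/((-8259 + 2*(-118)*(-107)) - 42094) = (-163/90 + 43449)/((-8259 + 25252) - 42094) = 3910247/(90*(16993 - 42094)) = (3910247/90)/(-25101) = (3910247/90)*(-1/25101) = -3910247/2259090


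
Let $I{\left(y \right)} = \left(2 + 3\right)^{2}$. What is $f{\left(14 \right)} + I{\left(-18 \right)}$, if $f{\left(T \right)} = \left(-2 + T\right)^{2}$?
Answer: $169$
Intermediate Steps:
$I{\left(y \right)} = 25$ ($I{\left(y \right)} = 5^{2} = 25$)
$f{\left(14 \right)} + I{\left(-18 \right)} = \left(-2 + 14\right)^{2} + 25 = 12^{2} + 25 = 144 + 25 = 169$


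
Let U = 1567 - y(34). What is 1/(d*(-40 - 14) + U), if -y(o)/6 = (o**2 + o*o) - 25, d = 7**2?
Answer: 1/12643 ≈ 7.9095e-5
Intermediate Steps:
d = 49
y(o) = 150 - 12*o**2 (y(o) = -6*((o**2 + o*o) - 25) = -6*((o**2 + o**2) - 25) = -6*(2*o**2 - 25) = -6*(-25 + 2*o**2) = 150 - 12*o**2)
U = 15289 (U = 1567 - (150 - 12*34**2) = 1567 - (150 - 12*1156) = 1567 - (150 - 13872) = 1567 - 1*(-13722) = 1567 + 13722 = 15289)
1/(d*(-40 - 14) + U) = 1/(49*(-40 - 14) + 15289) = 1/(49*(-54) + 15289) = 1/(-2646 + 15289) = 1/12643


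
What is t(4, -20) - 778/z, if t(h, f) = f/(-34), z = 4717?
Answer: 33944/80189 ≈ 0.42330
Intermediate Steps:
t(h, f) = -f/34 (t(h, f) = f*(-1/34) = -f/34)
t(4, -20) - 778/z = -1/34*(-20) - 778/4717 = 10/17 - 778*1/4717 = 10/17 - 778/4717 = 33944/80189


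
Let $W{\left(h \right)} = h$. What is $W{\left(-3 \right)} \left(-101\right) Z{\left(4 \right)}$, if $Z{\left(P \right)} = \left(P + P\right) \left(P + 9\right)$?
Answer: $31512$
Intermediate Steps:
$Z{\left(P \right)} = 2 P \left(9 + P\right)$
$W{\left(-3 \right)} \left(-101\right) Z{\left(4 \right)} = \left(-3\right) \left(-101\right) 2 \cdot 4 \left(9 + 4\right) = 303 \cdot 2 \cdot 4 \cdot 13 = 303 \cdot 104 = 31512$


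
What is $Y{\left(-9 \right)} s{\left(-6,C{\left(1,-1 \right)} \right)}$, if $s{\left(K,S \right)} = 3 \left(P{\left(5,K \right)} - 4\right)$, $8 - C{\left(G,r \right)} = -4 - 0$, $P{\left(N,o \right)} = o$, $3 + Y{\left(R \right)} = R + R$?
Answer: $630$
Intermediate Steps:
$Y{\left(R \right)} = -3 + 2 R$ ($Y{\left(R \right)} = -3 + \left(R + R\right) = -3 + 2 R$)
$C{\left(G,r \right)} = 12$ ($C{\left(G,r \right)} = 8 - \left(-4 - 0\right) = 8 - \left(-4 + 0\right) = 8 - -4 = 8 + 4 = 12$)
$s{\left(K,S \right)} = -12 + 3 K$ ($s{\left(K,S \right)} = 3 \left(K - 4\right) = 3 \left(-4 + K\right) = -12 + 3 K$)
$Y{\left(-9 \right)} s{\left(-6,C{\left(1,-1 \right)} \right)} = \left(-3 + 2 \left(-9\right)\right) \left(-12 + 3 \left(-6\right)\right) = \left(-3 - 18\right) \left(-12 - 18\right) = \left(-21\right) \left(-30\right) = 630$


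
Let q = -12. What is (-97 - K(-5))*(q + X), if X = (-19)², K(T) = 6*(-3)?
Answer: -27571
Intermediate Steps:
K(T) = -18
X = 361
(-97 - K(-5))*(q + X) = (-97 - 1*(-18))*(-12 + 361) = (-97 + 18)*349 = -79*349 = -27571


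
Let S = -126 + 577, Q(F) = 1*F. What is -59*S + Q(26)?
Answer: -26583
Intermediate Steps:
Q(F) = F
S = 451
-59*S + Q(26) = -59*451 + 26 = -26609 + 26 = -26583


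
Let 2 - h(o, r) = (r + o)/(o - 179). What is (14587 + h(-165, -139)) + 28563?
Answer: 1855498/43 ≈ 43151.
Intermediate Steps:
h(o, r) = 2 - (o + r)/(-179 + o) (h(o, r) = 2 - (r + o)/(o - 179) = 2 - (o + r)/(-179 + o))
(14587 + h(-165, -139)) + 28563 = (14587 + (-358 - 165 - 1*(-139))/(-179 - 165)) + 28563 = (14587 + (-358 - 165 + 139)/(-344)) + 28563 = (14587 - 1/344*(-384)) + 28563 = (14587 + 48/43) + 28563 = 627289/43 + 28563 = 1855498/43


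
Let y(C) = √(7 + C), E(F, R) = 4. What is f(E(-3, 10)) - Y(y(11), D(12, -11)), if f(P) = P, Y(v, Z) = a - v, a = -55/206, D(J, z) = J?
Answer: 879/206 + 3*√2 ≈ 8.5096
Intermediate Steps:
a = -55/206 (a = -55*1/206 = -55/206 ≈ -0.26699)
Y(v, Z) = -55/206 - v
f(E(-3, 10)) - Y(y(11), D(12, -11)) = 4 - (-55/206 - √(7 + 11)) = 4 - (-55/206 - √18) = 4 - (-55/206 - 3*√2) = 4 + (55/206 + 3*√2) = 879/206 + 3*√2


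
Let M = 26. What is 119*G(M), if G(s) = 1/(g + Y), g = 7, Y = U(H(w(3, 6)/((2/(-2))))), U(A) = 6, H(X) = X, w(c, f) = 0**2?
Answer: 119/13 ≈ 9.1538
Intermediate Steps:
w(c, f) = 0
Y = 6
G(s) = 1/13 (G(s) = 1/(7 + 6) = 1/13)
119*G(M) = 119*(1/13) = 119/13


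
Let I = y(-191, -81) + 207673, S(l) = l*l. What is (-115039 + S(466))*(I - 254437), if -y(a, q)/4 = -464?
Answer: -4585870236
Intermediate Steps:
y(a, q) = 1856 (y(a, q) = -4*(-464) = 1856)
S(l) = l**2
I = 209529 (I = 1856 + 207673 = 209529)
(-115039 + S(466))*(I - 254437) = (-115039 + 466**2)*(209529 - 254437) = (-115039 + 217156)*(-44908) = 102117*(-44908) = -4585870236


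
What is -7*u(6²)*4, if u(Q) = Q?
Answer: -1008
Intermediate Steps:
-7*u(6²)*4 = -7*6²*4 = -7*36*4 = -252*4 = -1008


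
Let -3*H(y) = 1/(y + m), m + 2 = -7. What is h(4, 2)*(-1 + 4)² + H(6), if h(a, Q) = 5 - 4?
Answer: 82/9 ≈ 9.1111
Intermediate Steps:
h(a, Q) = 1
m = -9 (m = -2 - 7 = -9)
H(y) = -1/(3*(-9 + y)) (H(y) = -1/(3*(y - 9)) = -1/(3*(-9 + y)))
h(4, 2)*(-1 + 4)² + H(6) = 1*(-1 + 4)² - 1/(-27 + 3*6) = 1*3² - 1/(-27 + 18) = 1*9 - 1/(-9) = 9 - 1*(-⅑) = 9 + ⅑ = 82/9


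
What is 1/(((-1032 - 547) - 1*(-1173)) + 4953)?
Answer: 1/4547 ≈ 0.00021993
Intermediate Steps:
1/(((-1032 - 547) - 1*(-1173)) + 4953) = 1/((-1579 + 1173) + 4953) = 1/(-406 + 4953) = 1/4547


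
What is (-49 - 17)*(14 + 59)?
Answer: -4818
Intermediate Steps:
(-49 - 17)*(14 + 59) = -66*73 = -4818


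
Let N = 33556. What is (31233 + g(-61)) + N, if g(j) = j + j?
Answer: 64667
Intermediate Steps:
g(j) = 2*j
(31233 + g(-61)) + N = (31233 + 2*(-61)) + 33556 = (31233 - 122) + 33556 = 31111 + 33556 = 64667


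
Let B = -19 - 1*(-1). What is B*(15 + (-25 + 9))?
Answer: 18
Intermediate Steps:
B = -18 (B = -19 + 1 = -18)
B*(15 + (-25 + 9)) = -18*(15 + (-25 + 9)) = -18*(15 - 16) = -18*(-1) = 18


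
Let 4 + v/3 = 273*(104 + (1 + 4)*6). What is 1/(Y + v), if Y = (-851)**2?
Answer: 1/833935 ≈ 1.1991e-6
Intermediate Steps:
Y = 724201
v = 109734 (v = -12 + 3*(273*(104 + (1 + 4)*6)) = -12 + 3*(273*(104 + 5*6)) = -12 + 3*(273*(104 + 30)) = -12 + 3*(273*134) = -12 + 3*36582 = -12 + 109746 = 109734)
1/(Y + v) = 1/(724201 + 109734) = 1/833935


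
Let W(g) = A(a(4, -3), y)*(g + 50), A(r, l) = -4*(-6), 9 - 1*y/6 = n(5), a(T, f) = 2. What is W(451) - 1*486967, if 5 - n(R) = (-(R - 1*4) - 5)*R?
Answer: -474943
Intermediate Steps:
n(R) = 5 - R*(-1 - R) (n(R) = 5 - (-(R - 1*4) - 5)*R = 5 - (-(R - 4) - 5)*R = 5 - (-(-4 + R) - 5)*R = 5 - ((4 - R) - 5)*R = 5 - (-1 - R)*R = 5 - R*(-1 - R))
y = -156 (y = 54 - 6*(5 + 5 + 5**2) = 54 - 6*(5 + 5 + 25) = 54 - 6*35 = 54 - 210 = -156)
A(r, l) = 24
W(g) = 1200 + 24*g (W(g) = 24*(g + 50) = 24*(50 + g) = 1200 + 24*g)
W(451) - 1*486967 = (1200 + 24*451) - 1*486967 = (1200 + 10824) - 486967 = 12024 - 486967 = -474943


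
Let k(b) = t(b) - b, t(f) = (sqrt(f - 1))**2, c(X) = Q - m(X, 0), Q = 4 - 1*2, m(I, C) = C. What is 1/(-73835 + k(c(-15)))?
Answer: -1/73836 ≈ -1.3544e-5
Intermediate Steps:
Q = 2 (Q = 4 - 2 = 2)
c(X) = 2 (c(X) = 2 - 1*0 = 2 + 0 = 2)
t(f) = -1 + f (t(f) = (sqrt(-1 + f))**2 = -1 + f)
k(b) = -1 (k(b) = (-1 + b) - b = -1)
1/(-73835 + k(c(-15))) = 1/(-73835 - 1) = 1/(-73836) = -1/73836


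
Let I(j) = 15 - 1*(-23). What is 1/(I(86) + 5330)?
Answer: 1/5368 ≈ 0.00018629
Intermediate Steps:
I(j) = 38 (I(j) = 15 + 23 = 38)
1/(I(86) + 5330) = 1/(38 + 5330) = 1/5368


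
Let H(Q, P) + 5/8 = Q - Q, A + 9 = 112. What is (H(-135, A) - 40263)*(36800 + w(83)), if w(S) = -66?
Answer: -5916176003/4 ≈ -1.4790e+9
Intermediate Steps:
A = 103 (A = -9 + 112 = 103)
H(Q, P) = -5/8 (H(Q, P) = -5/8 + (Q - Q) = -5/8 + 0 = -5/8)
(H(-135, A) - 40263)*(36800 + w(83)) = (-5/8 - 40263)*(36800 - 66) = -322109/8*36734 = -5916176003/4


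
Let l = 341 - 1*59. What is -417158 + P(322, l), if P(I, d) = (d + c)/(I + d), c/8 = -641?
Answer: -125984139/302 ≈ -4.1717e+5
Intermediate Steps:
l = 282 (l = 341 - 59 = 282)
c = -5128 (c = 8*(-641) = -5128)
P(I, d) = (-5128 + d)/(I + d) (P(I, d) = (d - 5128)/(I + d) = (-5128 + d)/(I + d))
-417158 + P(322, l) = -417158 + (-5128 + 282)/(322 + 282) = -417158 - 4846/604 = -417158 + (1/604)*(-4846) = -417158 - 2423/302 = -125984139/302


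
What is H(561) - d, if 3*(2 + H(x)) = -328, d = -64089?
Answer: 191933/3 ≈ 63978.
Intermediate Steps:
H(x) = -334/3 (H(x) = -2 + (⅓)*(-328) = -2 - 328/3 = -334/3)
H(561) - d = -334/3 - 1*(-64089) = -334/3 + 64089 = 191933/3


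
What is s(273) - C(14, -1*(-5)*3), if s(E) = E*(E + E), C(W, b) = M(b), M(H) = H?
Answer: 149043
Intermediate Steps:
C(W, b) = b
s(E) = 2*E² (s(E) = E*(2*E) = 2*E²)
s(273) - C(14, -1*(-5)*3) = 2*273² - (-1*(-5))*3 = 2*74529 - 5*3 = 149058 - 1*15 = 149058 - 15 = 149043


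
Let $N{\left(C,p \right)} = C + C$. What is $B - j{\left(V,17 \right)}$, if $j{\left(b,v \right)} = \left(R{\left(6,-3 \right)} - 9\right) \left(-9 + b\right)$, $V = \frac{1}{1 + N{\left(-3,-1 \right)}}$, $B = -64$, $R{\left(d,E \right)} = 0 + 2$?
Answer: $- \frac{642}{5} \approx -128.4$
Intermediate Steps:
$R{\left(d,E \right)} = 2$
$N{\left(C,p \right)} = 2 C$
$V = - \frac{1}{5}$ ($V = \frac{1}{1 + 2 \left(-3\right)} = \frac{1}{1 - 6} = \frac{1}{-5} = - \frac{1}{5} \approx -0.2$)
$j{\left(b,v \right)} = 63 - 7 b$ ($j{\left(b,v \right)} = \left(2 - 9\right) \left(-9 + b\right) = - 7 \left(-9 + b\right) = 63 - 7 b$)
$B - j{\left(V,17 \right)} = -64 - \left(63 - - \frac{7}{5}\right) = -64 - \left(63 + \frac{7}{5}\right) = -64 - \frac{322}{5} = - \frac{642}{5}$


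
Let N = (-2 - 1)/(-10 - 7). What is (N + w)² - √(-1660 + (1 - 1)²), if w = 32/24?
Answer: 5929/2601 - 2*I*√415 ≈ 2.2795 - 40.743*I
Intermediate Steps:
w = 4/3 (w = 32*(1/24) = 4/3 ≈ 1.3333)
N = 3/17 (N = -3/(-17) = -3*(-1/17) = 3/17 ≈ 0.17647)
(N + w)² - √(-1660 + (1 - 1)²) = (3/17 + 4/3)² - √(-1660 + (1 - 1)²) = (77/51)² - √(-1660 + 0²) = 5929/2601 - √(-1660 + 0) = 5929/2601 - √(-1660) = 5929/2601 - 2*I*√415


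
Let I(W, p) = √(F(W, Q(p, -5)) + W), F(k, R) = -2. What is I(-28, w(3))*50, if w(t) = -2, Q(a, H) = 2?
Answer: 50*I*√30 ≈ 273.86*I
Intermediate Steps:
I(W, p) = √(-2 + W)
I(-28, w(3))*50 = √(-2 - 28)*50 = √(-30)*50 = (I*√30)*50 = 50*I*√30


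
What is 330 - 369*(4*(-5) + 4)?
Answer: 6234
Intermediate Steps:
330 - 369*(4*(-5) + 4) = 330 - 369*(-20 + 4) = 330 - 369*(-16) = 330 + 5904 = 6234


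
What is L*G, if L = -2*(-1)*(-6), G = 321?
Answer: -3852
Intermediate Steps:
L = -12 (L = 2*(-6) = -12)
L*G = -12*321 = -3852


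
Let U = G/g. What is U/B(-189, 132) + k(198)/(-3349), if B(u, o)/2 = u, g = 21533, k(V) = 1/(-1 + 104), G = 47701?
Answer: -16462456321/2807687137878 ≈ -0.0058634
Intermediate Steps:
k(V) = 1/103
B(u, o) = 2*u
U = 47701/21533 ≈ 2.2153
U/B(-189, 132) + k(198)/(-3349) = 47701/(21533*((2*(-189)))) + (1/103)/(-3349) = (47701/21533)/(-378) + (1/103)*(-1/3349) = (47701/21533)*(-1/378) - 1/344947 = -47701/8139474 - 1/344947 = -16462456321/2807687137878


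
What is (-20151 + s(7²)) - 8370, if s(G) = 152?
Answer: -28369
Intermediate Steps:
(-20151 + s(7²)) - 8370 = (-20151 + 152) - 8370 = -19999 - 8370 = -28369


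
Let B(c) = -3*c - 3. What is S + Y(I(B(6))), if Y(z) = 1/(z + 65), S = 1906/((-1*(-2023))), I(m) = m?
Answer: 85887/89012 ≈ 0.96489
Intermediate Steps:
B(c) = -3 - 3*c
S = 1906/2023 ≈ 0.94217
Y(z) = 1/(65 + z)
S + Y(I(B(6))) = 1906/2023 + 1/(65 + (-3 - 3*6)) = 1906/2023 + 1/(65 + (-3 - 18)) = 1906/2023 + 1/(65 - 21) = 1906/2023 + 1/44 = 85887/89012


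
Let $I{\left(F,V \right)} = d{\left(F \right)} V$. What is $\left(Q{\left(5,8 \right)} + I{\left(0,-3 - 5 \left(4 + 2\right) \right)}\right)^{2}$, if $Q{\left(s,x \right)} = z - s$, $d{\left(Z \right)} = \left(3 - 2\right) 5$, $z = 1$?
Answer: $28561$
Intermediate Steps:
$d{\left(Z \right)} = 5$ ($d{\left(Z \right)} = 1 \cdot 5 = 5$)
$Q{\left(s,x \right)} = 1 - s$
$I{\left(F,V \right)} = 5 V$
$\left(Q{\left(5,8 \right)} + I{\left(0,-3 - 5 \left(4 + 2\right) \right)}\right)^{2} = \left(\left(1 - 5\right) + 5 \left(-3 - 5 \left(4 + 2\right)\right)\right)^{2} = \left(\left(1 - 5\right) + 5 \left(-3 - 30\right)\right)^{2} = \left(-4 + 5 \left(-3 - 30\right)\right)^{2} = \left(-4 + 5 \left(-33\right)\right)^{2} = \left(-4 - 165\right)^{2} = \left(-169\right)^{2} = 28561$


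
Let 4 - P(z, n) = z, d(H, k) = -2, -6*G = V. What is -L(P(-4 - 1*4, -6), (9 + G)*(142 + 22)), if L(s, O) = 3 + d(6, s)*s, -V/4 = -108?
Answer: 21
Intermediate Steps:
V = 432 (V = -4*(-108) = 432)
G = -72 (G = -⅙*432 = -72)
P(z, n) = 4 - z
L(s, O) = 3 - 2*s
-L(P(-4 - 1*4, -6), (9 + G)*(142 + 22)) = -(3 - 2*(4 - (-4 - 1*4))) = -(3 - 2*(4 - (-4 - 4))) = -(3 - 2*(4 - 1*(-8))) = -(3 - 2*(4 + 8)) = -(3 - 2*12) = -(3 - 24) = -1*(-21) = 21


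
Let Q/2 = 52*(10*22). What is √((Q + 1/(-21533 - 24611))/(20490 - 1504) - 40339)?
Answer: I*√483759614995472026442/109511248 ≈ 200.84*I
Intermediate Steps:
Q = 22880 (Q = 2*(52*(10*22)) = 2*(52*220) = 2*11440 = 22880)
√((Q + 1/(-21533 - 24611))/(20490 - 1504) - 40339) = √((22880 + 1/(-21533 - 24611))/(20490 - 1504) - 40339) = √((22880 + 1/(-46144))/18986 - 40339) = √((22880 - 1/46144)*(1/18986) - 40339) = √((1055774719/46144)*(1/18986) - 40339) = √(1055774719/876089984 - 40339) = √(-35339538089857/876089984) = I*√483759614995472026442/109511248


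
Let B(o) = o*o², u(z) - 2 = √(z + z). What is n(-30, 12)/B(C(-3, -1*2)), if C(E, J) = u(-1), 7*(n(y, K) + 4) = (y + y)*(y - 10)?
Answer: 2372/(7*(2 + I*√2)³) ≈ -6.2751 - 22.186*I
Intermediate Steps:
n(y, K) = -4 + 2*y*(-10 + y)/7 (n(y, K) = -4 + ((y + y)*(y - 10))/7 = -4 + ((2*y)*(-10 + y))/7 = -4 + (2*y*(-10 + y))/7 = -4 + 2*y*(-10 + y)/7)
u(z) = 2 + √2*√z (u(z) = 2 + √(z + z) = 2 + √(2*z) = 2 + √2*√z)
C(E, J) = 2 + I*√2 (C(E, J) = 2 + √2*√(-1) = 2 + √2*I = 2 + I*√2)
B(o) = o³
n(-30, 12)/B(C(-3, -1*2)) = (-4 - 20/7*(-30) + (2/7)*(-30)²)/((2 + I*√2)³) = (-4 + 600/7 + (2/7)*900)/(2 + I*√2)³ = (-4 + 600/7 + 1800/7)/(2 + I*√2)³ = 2372/(7*(2 + I*√2)³)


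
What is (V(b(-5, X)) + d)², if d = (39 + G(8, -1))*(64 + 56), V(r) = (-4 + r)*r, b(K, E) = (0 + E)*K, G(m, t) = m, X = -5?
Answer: 38007225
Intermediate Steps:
b(K, E) = E*K
V(r) = r*(-4 + r)
d = 5640 (d = (39 + 8)*(64 + 56) = 47*120 = 5640)
(V(b(-5, X)) + d)² = ((-5*(-5))*(-4 - 5*(-5)) + 5640)² = (25*(-4 + 25) + 5640)² = (25*21 + 5640)² = (525 + 5640)² = 6165² = 38007225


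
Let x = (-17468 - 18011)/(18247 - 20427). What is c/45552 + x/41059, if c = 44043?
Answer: 328653690839/339774721520 ≈ 0.96727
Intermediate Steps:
x = 35479/2180 (x = -35479/(-2180) = -35479*(-1/2180) = 35479/2180 ≈ 16.275)
c/45552 + x/41059 = 44043/45552 + (35479/2180)/41059 = 44043*(1/45552) + (35479/2180)*(1/41059) = 14681/15184 + 35479/89508620 = 328653690839/339774721520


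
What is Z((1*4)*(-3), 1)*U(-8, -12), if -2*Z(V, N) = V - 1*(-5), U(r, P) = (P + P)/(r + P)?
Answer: 21/5 ≈ 4.2000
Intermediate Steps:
U(r, P) = 2*P/(P + r) (U(r, P) = (2*P)/(P + r) = 2*P/(P + r))
Z(V, N) = -5/2 - V/2 (Z(V, N) = -(V - 1*(-5))/2 = -(V + 5)/2 = -(5 + V)/2 = -5/2 - V/2)
Z((1*4)*(-3), 1)*U(-8, -12) = (-5/2 - 1*4*(-3)/2)*(2*(-12)/(-12 - 8)) = (-5/2 - 2*(-3))*(2*(-12)/(-20)) = (-5/2 - ½*(-12))*(2*(-12)*(-1/20)) = (-5/2 + 6)*(6/5) = (7/2)*(6/5) = 21/5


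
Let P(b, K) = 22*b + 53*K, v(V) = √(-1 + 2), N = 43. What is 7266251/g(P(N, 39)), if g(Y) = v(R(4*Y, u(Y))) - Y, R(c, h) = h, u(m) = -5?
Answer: -7266251/3012 ≈ -2412.4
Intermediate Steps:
v(V) = 1 (v(V) = √1 = 1)
g(Y) = 1 - Y
7266251/g(P(N, 39)) = 7266251/(1 - (22*43 + 53*39)) = 7266251/(1 - (946 + 2067)) = 7266251/(1 - 1*3013) = 7266251/(1 - 3013) = 7266251/(-3012) = 7266251*(-1/3012) = -7266251/3012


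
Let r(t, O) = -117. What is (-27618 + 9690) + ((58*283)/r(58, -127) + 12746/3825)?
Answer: -299426684/16575 ≈ -18065.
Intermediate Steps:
(-27618 + 9690) + ((58*283)/r(58, -127) + 12746/3825) = (-27618 + 9690) + ((58*283)/(-117) + 12746/3825) = -17928 + (16414*(-1/117) + 12746*(1/3825)) = -17928 + (-16414/117 + 12746/3825) = -17928 - 2270084/16575 = -299426684/16575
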